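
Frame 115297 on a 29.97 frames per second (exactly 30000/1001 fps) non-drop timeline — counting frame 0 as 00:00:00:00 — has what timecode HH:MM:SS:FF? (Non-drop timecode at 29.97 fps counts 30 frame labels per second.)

01:04:03:07

115297 ÷ 30 = 3843 full seconds, remainder 7 frames.
3843 s = 1 h 4 min 3 s.
Timecode: 01:04:03:07.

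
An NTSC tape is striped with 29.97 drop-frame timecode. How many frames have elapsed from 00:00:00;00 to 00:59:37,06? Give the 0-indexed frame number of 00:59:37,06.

As if non-drop at 30 labels/s: (0 × 3600 + 59 × 60 + 37) × 30 + 6 = 107316.
Minute boundaries passed: 59; those not divisible by 10: 59 − 5 = 54; dropped labels = 2 × 54 = 108.
Actual frame index = 107316 − 108 = 107208.

107208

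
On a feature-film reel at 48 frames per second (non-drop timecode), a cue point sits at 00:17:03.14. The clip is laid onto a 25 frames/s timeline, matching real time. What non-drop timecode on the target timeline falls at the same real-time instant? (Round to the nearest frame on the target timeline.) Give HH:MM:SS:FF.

00:17:03:07

Source frame index: (0×3600 + 17×60 + 3) × 48 + 14 = 49118.
Real time: 49118 / (48) = 24559/24 s.
Target frame: (24559/24) × (25) = 613975/24 ≈ 25582.292 → 25582.
At 25 labels/s: frame 25582 → 00:17:03:07.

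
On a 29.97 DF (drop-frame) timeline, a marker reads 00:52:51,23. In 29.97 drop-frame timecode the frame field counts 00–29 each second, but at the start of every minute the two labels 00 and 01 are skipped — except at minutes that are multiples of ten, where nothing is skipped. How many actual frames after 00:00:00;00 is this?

95059

Complete 10-minute blocks: 5, each 17982 frames → 89910.
Remaining 2 whole minutes in the current block: 1800 + 1 × 1798 = 3598 frames.
Within the current minute: 51 × 30 + 23 − 2 = 1551 (labels ;00/;01 skipped at this minute). Total = 89910 + 3598 + 1551 = 95059.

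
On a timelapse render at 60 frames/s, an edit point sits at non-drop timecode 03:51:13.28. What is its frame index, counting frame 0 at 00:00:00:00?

frame 832408

Total seconds to the label: (3 × 3600 + 51 × 60 + 13) = 13873.
Frame index = 13873 × 60 + 28 = 832408.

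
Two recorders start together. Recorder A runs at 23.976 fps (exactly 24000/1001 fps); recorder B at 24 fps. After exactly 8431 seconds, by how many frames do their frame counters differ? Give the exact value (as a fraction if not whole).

A emits 24000/1001 × 8431 = 202344000/1001 frames; B emits 24 × 8431 = 202344.
Difference = 202344/1001 frames (≈ 202.1419); B is ahead of A.

202344/1001 frames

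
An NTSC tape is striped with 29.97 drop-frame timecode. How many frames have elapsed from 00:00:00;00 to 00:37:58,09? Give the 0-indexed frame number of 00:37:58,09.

68281

Complete 10-minute blocks: 3, each 17982 frames → 53946.
Remaining 7 whole minutes in the current block: 1800 + 6 × 1798 = 12588 frames.
Within the current minute: 58 × 30 + 9 − 2 = 1747 (labels ;00/;01 skipped at this minute). Total = 53946 + 12588 + 1747 = 68281.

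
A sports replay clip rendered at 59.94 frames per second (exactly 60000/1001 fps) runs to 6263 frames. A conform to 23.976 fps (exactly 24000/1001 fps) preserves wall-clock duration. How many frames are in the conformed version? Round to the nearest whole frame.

2505 frames

Frames at target rate = 6263 × (24000/1001) / (60000/1001) = 12526/5 ≈ 2505.200.
Nearest whole frame: 2505.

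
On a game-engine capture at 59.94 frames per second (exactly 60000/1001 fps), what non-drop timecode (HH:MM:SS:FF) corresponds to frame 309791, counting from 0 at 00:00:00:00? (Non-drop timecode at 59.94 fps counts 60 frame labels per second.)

309791 ÷ 60 = 5163 full seconds, remainder 11 frames.
5163 s = 1 h 26 min 3 s.
Timecode: 01:26:03:11.

01:26:03:11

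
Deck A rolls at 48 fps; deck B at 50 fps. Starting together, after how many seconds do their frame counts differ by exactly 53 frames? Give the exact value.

26.5 seconds

The gap grows by |50 − 48| = 2 frames per second.
Time for a 53-frame gap: 53 ÷ (2) = 26.5 s.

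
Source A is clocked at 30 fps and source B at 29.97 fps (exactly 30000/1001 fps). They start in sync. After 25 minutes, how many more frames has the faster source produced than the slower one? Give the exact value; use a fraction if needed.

45000/1001 frames

25 min = 1500 s.
A emits 30 × 1500 = 45000 frames; B emits 30000/1001 × 1500 = 45000000/1001.
Difference = 45000/1001 frames (≈ 44.9550); B is behind A.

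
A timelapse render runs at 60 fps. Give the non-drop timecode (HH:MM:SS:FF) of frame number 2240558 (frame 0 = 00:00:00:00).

10:22:22:38

2240558 ÷ 60 = 37342 full seconds, remainder 38 frames.
37342 s = 10 h 22 min 22 s.
Timecode: 10:22:22:38.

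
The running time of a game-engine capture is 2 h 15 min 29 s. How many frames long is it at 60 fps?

487740 frames

2 h 15 min 29 s = 8129 s.
Frames = 8129 × 60 = 487740.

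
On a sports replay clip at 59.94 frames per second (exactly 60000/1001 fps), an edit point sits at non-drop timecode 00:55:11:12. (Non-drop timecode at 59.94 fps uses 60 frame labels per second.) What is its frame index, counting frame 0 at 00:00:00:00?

frame 198672

Total seconds to the label: (0 × 3600 + 55 × 60 + 11) = 3311.
Frame index = 3311 × 60 + 12 = 198672.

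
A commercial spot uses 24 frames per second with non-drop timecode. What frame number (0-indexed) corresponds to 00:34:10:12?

frame 49212

Total seconds to the label: (0 × 3600 + 34 × 60 + 10) = 2050.
Frame index = 2050 × 24 + 12 = 49212.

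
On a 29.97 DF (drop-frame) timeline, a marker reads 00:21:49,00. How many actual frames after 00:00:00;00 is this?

39232

As if non-drop at 30 labels/s: (0 × 3600 + 21 × 60 + 49) × 30 + 0 = 39270.
Minute boundaries passed: 21; those not divisible by 10: 21 − 2 = 19; dropped labels = 2 × 19 = 38.
Actual frame index = 39270 − 38 = 39232.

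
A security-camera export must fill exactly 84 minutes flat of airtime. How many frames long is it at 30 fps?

84 min = 5040 s.
Frames = 5040 × 30 = 151200.

151200 frames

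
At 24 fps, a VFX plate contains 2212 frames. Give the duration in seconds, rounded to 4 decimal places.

92.1667 seconds

Running time = 2212 × 1/24 = 553/6 s ≈ 92.1667 s.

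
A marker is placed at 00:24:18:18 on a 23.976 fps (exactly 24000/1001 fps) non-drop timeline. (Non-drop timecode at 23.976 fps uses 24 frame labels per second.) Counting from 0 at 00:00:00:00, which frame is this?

Total seconds to the label: (0 × 3600 + 24 × 60 + 18) = 1458.
Frame index = 1458 × 24 + 18 = 35010.

frame 35010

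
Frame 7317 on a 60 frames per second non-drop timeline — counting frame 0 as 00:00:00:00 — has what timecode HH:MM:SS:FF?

7317 ÷ 60 = 121 full seconds, remainder 57 frames.
121 s = 0 h 2 min 1 s.
Timecode: 00:02:01:57.

00:02:01:57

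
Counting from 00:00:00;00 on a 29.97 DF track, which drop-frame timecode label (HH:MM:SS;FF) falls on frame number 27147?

00:15:05;25

Ten DF minutes hold 17982 frames, so frame 27147 lies in block 1 (frames 17982–35963) with 9165 frames into that block.
The block's first minute is 1800 frames and the rest 1798 each; 9165 frames reaches minute 5, so 1 × 18 + 5 × 2 = 28 labels have been skipped so far.
Adding those back, label number 27147 + 28 = 27175 at 30 labels/s is 905 s + 25 f = 0 h 15 min 5 s frame 25, i.e. 00:15:05;25.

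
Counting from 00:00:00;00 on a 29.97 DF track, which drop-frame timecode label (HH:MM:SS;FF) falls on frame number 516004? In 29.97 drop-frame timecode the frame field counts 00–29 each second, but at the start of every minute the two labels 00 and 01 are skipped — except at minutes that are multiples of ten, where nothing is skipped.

04:46:57;10

Ten DF minutes hold 17982 frames, so frame 516004 lies in block 28 (frames 503496–521477) with 12508 frames into that block.
The block's first minute is 1800 frames and the rest 1798 each; 12508 frames reaches minute 6, so 28 × 18 + 6 × 2 = 516 labels have been skipped so far.
Adding those back, label number 516004 + 516 = 516520 at 30 labels/s is 17217 s + 10 f = 4 h 46 min 57 s frame 10, i.e. 04:46:57;10.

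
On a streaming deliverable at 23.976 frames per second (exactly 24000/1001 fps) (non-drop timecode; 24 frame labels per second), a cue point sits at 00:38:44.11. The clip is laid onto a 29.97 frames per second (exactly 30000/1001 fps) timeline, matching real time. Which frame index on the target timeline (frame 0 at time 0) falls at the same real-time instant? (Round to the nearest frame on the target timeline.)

Source frame index: (0×3600 + 38×60 + 44) × 24 + 11 = 55787.
Real time: 55787 / (24000/1001) = 55842787/24000 s.
Target frame: (55842787/24000) × (30000/1001) = 278935/4 ≈ 69733.750 → 69734.

frame 69734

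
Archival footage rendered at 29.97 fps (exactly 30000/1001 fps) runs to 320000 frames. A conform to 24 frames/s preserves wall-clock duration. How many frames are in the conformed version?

256256 frames

Target frames = source frames × (target rate / source rate) = 320000 × (24)/(30000/1001) = 320000 × 1001/1250 = 256256.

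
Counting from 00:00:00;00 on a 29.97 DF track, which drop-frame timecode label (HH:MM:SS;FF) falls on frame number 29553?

Each 10-minute DF block holds 10 × 60 × 30 − 9 × 2 = 17982 frames. 29553 ÷ 17982 → 1 full block, remainder 11571.
Within the partial block the first minute is 1800 frames and each further minute 1798, so 6 further minute boundaries passed. Total skipped labels = 18 × 1 + 2 × 6 = 30.
Non-drop label index = 29553 + 30 = 29583; at 30 labels/s that is 00:16:26:03, i.e. DF 00:16:26;03.

00:16:26;03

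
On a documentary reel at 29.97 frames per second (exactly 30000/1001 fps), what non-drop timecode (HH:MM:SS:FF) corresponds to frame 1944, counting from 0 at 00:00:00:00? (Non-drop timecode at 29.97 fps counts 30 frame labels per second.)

00:01:04:24

1944 ÷ 30 = 64 full seconds, remainder 24 frames.
64 s = 0 h 1 min 4 s.
Timecode: 00:01:04:24.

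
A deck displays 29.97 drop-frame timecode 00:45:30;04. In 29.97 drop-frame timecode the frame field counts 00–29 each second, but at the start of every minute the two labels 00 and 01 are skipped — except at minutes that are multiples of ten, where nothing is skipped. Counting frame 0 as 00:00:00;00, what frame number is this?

As if non-drop at 30 labels/s: (0 × 3600 + 45 × 60 + 30) × 30 + 4 = 81904.
Minute boundaries passed: 45; those not divisible by 10: 45 − 4 = 41; dropped labels = 2 × 41 = 82.
Actual frame index = 81904 − 82 = 81822.

81822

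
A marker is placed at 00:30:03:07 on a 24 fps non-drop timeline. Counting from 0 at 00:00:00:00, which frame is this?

43279

Total seconds to the label: (0 × 3600 + 30 × 60 + 3) = 1803.
Frame index = 1803 × 24 + 7 = 43279.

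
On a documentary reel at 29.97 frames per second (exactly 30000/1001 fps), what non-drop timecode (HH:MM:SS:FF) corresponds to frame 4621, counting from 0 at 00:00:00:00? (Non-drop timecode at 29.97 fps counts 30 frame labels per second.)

00:02:34:01

4621 ÷ 30 = 154 full seconds, remainder 1 frame.
154 s = 0 h 2 min 34 s.
Timecode: 00:02:34:01.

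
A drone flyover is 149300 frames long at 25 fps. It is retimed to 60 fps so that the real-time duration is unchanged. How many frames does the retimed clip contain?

358320 frames

Target frames = source frames × (target rate / source rate) = 149300 × (60)/(25) = 149300 × 12/5 = 358320.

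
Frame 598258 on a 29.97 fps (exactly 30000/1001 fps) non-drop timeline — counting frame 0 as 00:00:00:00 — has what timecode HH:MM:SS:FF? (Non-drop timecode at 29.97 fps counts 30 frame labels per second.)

05:32:21:28

598258 ÷ 30 = 19941 full seconds, remainder 28 frames.
19941 s = 5 h 32 min 21 s.
Timecode: 05:32:21:28.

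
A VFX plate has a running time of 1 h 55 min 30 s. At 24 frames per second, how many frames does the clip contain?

1 h 55 min 30 s = 6930 s.
Frames = 6930 × 24 = 166320.

166320 frames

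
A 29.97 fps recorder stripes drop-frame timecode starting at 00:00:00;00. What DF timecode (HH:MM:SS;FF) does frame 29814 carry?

Each 10-minute DF block holds 10 × 60 × 30 − 9 × 2 = 17982 frames. 29814 ÷ 17982 → 1 full block, remainder 11832.
Within the partial block the first minute is 1800 frames and each further minute 1798, so 6 further minute boundaries passed. Total skipped labels = 18 × 1 + 2 × 6 = 30.
Non-drop label index = 29814 + 30 = 29844; at 30 labels/s that is 00:16:34:24, i.e. DF 00:16:34;24.

00:16:34;24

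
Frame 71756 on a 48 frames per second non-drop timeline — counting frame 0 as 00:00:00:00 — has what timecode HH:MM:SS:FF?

00:24:54:44

71756 ÷ 48 = 1494 full seconds, remainder 44 frames.
1494 s = 0 h 24 min 54 s.
Timecode: 00:24:54:44.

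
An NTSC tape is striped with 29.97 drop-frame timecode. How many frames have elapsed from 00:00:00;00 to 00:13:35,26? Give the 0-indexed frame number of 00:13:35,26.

Complete 10-minute blocks: 1, each 17982 frames → 17982.
Remaining 3 whole minutes in the current block: 1800 + 2 × 1798 = 5396 frames.
Within the current minute: 35 × 30 + 26 − 2 = 1074 (labels ;00/;01 skipped at this minute). Total = 17982 + 5396 + 1074 = 24452.

24452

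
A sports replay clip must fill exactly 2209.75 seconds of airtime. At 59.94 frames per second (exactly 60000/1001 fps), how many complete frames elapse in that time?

Frames = 2209.75 × 60000/1001 = 132585000/1001 ≈ 132452.5475.
Complete frames: 132452.

132452 frames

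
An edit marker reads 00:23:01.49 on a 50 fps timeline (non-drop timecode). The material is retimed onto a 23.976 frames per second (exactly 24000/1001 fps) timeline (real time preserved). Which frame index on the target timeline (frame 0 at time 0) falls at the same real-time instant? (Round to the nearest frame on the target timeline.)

Source frame index: (0×3600 + 23×60 + 1) × 50 + 49 = 69099.
Real time: 69099 / (50) = 69099/50 s.
Target frame: (69099/50) × (24000/1001) = 33167520/1001 ≈ 33134.386 → 33134.

frame 33134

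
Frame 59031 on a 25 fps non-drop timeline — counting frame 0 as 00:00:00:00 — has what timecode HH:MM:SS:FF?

00:39:21:06

59031 ÷ 25 = 2361 full seconds, remainder 6 frames.
2361 s = 0 h 39 min 21 s.
Timecode: 00:39:21:06.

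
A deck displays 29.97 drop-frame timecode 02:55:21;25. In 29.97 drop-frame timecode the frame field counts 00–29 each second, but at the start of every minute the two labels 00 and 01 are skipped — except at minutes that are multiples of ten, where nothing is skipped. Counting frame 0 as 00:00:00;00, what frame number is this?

315339

Complete 10-minute blocks: 17, each 17982 frames → 305694.
Remaining 5 whole minutes in the current block: 1800 + 4 × 1798 = 8992 frames.
Within the current minute: 21 × 30 + 25 − 2 = 653 (labels ;00/;01 skipped at this minute). Total = 305694 + 8992 + 653 = 315339.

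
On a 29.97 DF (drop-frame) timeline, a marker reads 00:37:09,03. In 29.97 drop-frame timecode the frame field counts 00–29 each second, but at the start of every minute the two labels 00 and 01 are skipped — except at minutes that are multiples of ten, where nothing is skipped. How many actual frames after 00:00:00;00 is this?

As if non-drop at 30 labels/s: (0 × 3600 + 37 × 60 + 9) × 30 + 3 = 66873.
Minute boundaries passed: 37; those not divisible by 10: 37 − 3 = 34; dropped labels = 2 × 34 = 68.
Actual frame index = 66873 − 68 = 66805.

66805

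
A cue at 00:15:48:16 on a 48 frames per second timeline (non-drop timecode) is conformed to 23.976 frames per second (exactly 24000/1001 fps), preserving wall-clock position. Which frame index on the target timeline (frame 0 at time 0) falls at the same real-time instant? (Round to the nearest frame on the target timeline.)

frame 22737

Source frame index: (0×3600 + 15×60 + 48) × 48 + 16 = 45520.
Real time: 45520 / (48) = 2845/3 s.
Target frame: (2845/3) × (24000/1001) = 22760000/1001 ≈ 22737.263 → 22737.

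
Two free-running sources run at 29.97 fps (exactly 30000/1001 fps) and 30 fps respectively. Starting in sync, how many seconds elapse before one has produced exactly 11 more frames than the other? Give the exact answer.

11011/30 seconds

The gap grows by |30 − 30000/1001| = 30/1001 frames per second.
Time for a 11-frame gap: 11 ÷ (30/1001) = 11011/30 s.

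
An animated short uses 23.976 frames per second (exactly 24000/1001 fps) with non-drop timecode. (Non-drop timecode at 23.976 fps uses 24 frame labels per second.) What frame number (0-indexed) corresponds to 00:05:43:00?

8232

Total seconds to the label: (0 × 3600 + 5 × 60 + 43) = 343.
Frame index = 343 × 24 + 0 = 8232.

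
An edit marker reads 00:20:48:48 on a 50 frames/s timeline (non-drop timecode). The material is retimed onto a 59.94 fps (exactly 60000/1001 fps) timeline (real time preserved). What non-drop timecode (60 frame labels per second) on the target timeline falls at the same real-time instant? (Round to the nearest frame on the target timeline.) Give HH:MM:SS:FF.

00:20:47:43

Source frame index: (0×3600 + 20×60 + 48) × 50 + 48 = 62448.
Real time: 62448 / (50) = 31224/25 s.
Target frame: (31224/25) × (60000/1001) = 74937600/1001 ≈ 74862.737 → 74863.
At 60 labels/s: frame 74863 → 00:20:47:43.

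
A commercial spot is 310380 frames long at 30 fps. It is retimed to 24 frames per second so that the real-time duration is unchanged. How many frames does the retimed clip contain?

248304 frames

Target frames = source frames × (target rate / source rate) = 310380 × (24)/(30) = 310380 × 4/5 = 248304.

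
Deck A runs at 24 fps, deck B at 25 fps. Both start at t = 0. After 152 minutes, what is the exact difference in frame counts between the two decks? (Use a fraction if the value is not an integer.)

152 min = 9120 s.
A emits 24 × 9120 = 218880 frames; B emits 25 × 9120 = 228000.
Difference = 9120 frames; B is ahead of A.

9120 frames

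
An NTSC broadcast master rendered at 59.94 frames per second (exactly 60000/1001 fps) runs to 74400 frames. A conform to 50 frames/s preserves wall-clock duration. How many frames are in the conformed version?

62062 frames

Target frames = source frames × (target rate / source rate) = 74400 × (50)/(60000/1001) = 74400 × 1001/1200 = 62062.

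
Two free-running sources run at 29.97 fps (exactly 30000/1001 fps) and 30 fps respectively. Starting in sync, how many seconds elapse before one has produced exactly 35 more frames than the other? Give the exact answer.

The gap grows by |30 − 30000/1001| = 30/1001 frames per second.
Time for a 35-frame gap: 35 ÷ (30/1001) = 7007/6 s.

7007/6 seconds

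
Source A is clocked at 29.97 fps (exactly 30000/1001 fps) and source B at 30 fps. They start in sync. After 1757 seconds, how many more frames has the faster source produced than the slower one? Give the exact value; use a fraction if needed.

7530/143 frames

A emits 30000/1001 × 1757 = 7530000/143 frames; B emits 30 × 1757 = 52710.
Difference = 7530/143 frames (≈ 52.6573); B is ahead of A.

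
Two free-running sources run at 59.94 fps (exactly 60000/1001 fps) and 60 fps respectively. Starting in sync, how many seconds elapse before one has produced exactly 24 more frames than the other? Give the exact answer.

The gap grows by |60 − 60000/1001| = 60/1001 frames per second.
Time for a 24-frame gap: 24 ÷ (60/1001) = 400.4 s.

400.4 seconds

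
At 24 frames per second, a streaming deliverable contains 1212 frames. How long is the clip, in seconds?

Running time = 1212 / (24) = 50.5 s.

50.5 seconds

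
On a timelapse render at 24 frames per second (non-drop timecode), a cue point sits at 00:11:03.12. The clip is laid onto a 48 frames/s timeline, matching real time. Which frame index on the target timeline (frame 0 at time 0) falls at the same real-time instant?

Source frame index: (0×3600 + 11×60 + 3) × 24 + 12 = 15924.
Real time: 15924 / (24) = 1327/2 s.
Target frame: (1327/2) × (48) = 31848.

frame 31848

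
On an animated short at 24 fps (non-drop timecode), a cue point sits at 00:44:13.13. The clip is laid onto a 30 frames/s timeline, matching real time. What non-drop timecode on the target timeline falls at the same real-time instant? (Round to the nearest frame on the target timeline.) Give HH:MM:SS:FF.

00:44:13:16

Source frame index: (0×3600 + 44×60 + 13) × 24 + 13 = 63685.
Real time: 63685 / (24) = 63685/24 s.
Target frame: (63685/24) × (30) = 318425/4 ≈ 79606.250 → 79606.
At 30 labels/s: frame 79606 → 00:44:13:16.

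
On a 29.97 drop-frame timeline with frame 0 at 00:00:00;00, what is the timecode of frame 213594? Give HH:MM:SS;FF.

01:58:46;28

Each 10-minute DF block holds 10 × 60 × 30 − 9 × 2 = 17982 frames. 213594 ÷ 17982 → 11 full blocks, remainder 15792.
Within the partial block the first minute is 1800 frames and each further minute 1798, so 8 further minute boundaries passed. Total skipped labels = 18 × 11 + 2 × 8 = 214.
Non-drop label index = 213594 + 214 = 213808; at 30 labels/s that is 01:58:46:28, i.e. DF 01:58:46;28.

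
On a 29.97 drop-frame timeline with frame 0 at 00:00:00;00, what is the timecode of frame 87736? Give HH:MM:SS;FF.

00:48:47;14

Ten DF minutes hold 17982 frames, so frame 87736 lies in block 4 (frames 71928–89909) with 15808 frames into that block.
The block's first minute is 1800 frames and the rest 1798 each; 15808 frames reaches minute 8, so 4 × 18 + 8 × 2 = 88 labels have been skipped so far.
Adding those back, label number 87736 + 88 = 87824 at 30 labels/s is 2927 s + 14 f = 0 h 48 min 47 s frame 14, i.e. 00:48:47;14.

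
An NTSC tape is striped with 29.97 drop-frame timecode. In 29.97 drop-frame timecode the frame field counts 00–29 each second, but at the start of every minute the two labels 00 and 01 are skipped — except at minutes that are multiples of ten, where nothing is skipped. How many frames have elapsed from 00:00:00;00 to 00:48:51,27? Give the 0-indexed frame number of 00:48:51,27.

87869

Complete 10-minute blocks: 4, each 17982 frames → 71928.
Remaining 8 whole minutes in the current block: 1800 + 7 × 1798 = 14386 frames.
Within the current minute: 51 × 30 + 27 − 2 = 1555 (labels ;00/;01 skipped at this minute). Total = 71928 + 14386 + 1555 = 87869.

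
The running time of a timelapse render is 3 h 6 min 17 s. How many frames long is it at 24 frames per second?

3 h 6 min 17 s = 11177 s.
Frames = 11177 × 24 = 268248.

268248 frames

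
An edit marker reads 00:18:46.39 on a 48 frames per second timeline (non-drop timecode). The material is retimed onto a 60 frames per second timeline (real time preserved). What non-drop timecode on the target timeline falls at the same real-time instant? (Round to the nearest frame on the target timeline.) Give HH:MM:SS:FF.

00:18:46:49

Source frame index: (0×3600 + 18×60 + 46) × 48 + 39 = 54087.
Real time: 54087 / (48) = 18029/16 s.
Target frame: (18029/16) × (60) = 270435/4 ≈ 67608.750 → 67609.
At 60 labels/s: frame 67609 → 00:18:46:49.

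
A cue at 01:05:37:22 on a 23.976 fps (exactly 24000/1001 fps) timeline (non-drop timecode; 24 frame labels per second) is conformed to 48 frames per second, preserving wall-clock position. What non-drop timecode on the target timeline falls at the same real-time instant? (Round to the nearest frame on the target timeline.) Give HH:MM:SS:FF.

Source frame index: (1×3600 + 5×60 + 37) × 24 + 22 = 94510.
Real time: 94510 / (24000/1001) = 9460451/2400 s.
Target frame: (9460451/2400) × (48) = 9460451/50 ≈ 189209.020 → 189209.
At 48 labels/s: frame 189209 → 01:05:41:41.

01:05:41:41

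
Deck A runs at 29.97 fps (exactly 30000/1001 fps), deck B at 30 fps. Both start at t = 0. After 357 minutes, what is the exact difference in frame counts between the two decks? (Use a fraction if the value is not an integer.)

357 min = 21420 s.
A emits 30000/1001 × 21420 = 91800000/143 frames; B emits 30 × 21420 = 642600.
Difference = 91800/143 frames (≈ 641.9580); B is ahead of A.

91800/143 frames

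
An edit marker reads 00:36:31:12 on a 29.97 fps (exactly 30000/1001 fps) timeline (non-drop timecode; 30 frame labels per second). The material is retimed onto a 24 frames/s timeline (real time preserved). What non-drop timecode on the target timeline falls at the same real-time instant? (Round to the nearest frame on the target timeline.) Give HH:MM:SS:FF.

00:36:33:14

Source frame index: (0×3600 + 36×60 + 31) × 30 + 12 = 65742.
Real time: 65742 / (30000/1001) = 10967957/5000 s.
Target frame: (10967957/5000) × (24) = 32903871/625 ≈ 52646.194 → 52646.
At 24 labels/s: frame 52646 → 00:36:33:14.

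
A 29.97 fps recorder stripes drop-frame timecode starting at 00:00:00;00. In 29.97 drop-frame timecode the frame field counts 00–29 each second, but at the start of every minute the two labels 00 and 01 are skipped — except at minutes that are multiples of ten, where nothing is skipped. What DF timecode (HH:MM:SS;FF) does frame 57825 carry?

Each 10-minute DF block holds 10 × 60 × 30 − 9 × 2 = 17982 frames. 57825 ÷ 17982 → 3 full blocks, remainder 3879.
Within the partial block the first minute is 1800 frames and each further minute 1798, so 2 further minute boundaries passed. Total skipped labels = 18 × 3 + 2 × 2 = 58.
Non-drop label index = 57825 + 58 = 57883; at 30 labels/s that is 00:32:09:13, i.e. DF 00:32:09;13.

00:32:09;13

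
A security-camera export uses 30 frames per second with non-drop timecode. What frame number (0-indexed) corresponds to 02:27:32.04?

Total seconds to the label: (2 × 3600 + 27 × 60 + 32) = 8852.
Frame index = 8852 × 30 + 4 = 265564.

265564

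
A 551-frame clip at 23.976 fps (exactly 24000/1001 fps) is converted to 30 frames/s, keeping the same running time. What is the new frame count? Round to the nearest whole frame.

Frames at target rate = 551 × (30) / (24000/1001) = 551551/800 ≈ 689.439.
Nearest whole frame: 689.

689 frames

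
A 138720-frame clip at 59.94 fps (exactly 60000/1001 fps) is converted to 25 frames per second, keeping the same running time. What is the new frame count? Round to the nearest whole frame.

Frames at target rate = 138720 × (25) / (60000/1001) = 289289/5 ≈ 57857.800.
Nearest whole frame: 57858.

57858 frames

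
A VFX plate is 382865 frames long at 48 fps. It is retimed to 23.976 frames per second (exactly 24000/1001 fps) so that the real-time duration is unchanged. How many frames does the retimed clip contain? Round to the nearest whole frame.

191241 frames

Frames at target rate = 382865 × (24000/1001) / (48) = 27347500/143 ≈ 191241.259.
Nearest whole frame: 191241.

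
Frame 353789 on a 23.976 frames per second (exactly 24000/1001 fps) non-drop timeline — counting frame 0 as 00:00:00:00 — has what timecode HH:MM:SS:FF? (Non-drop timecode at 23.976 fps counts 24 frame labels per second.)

353789 ÷ 24 = 14741 full seconds, remainder 5 frames.
14741 s = 4 h 5 min 41 s.
Timecode: 04:05:41:05.

04:05:41:05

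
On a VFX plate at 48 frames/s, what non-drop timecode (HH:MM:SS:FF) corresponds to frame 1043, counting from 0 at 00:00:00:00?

1043 ÷ 48 = 21 full seconds, remainder 35 frames.
21 s = 0 h 0 min 21 s.
Timecode: 00:00:21:35.

00:00:21:35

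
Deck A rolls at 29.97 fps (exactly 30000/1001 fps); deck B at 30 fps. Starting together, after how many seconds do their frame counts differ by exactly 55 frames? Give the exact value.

The gap grows by |30 − 30000/1001| = 30/1001 frames per second.
Time for a 55-frame gap: 55 ÷ (30/1001) = 11011/6 s.

11011/6 seconds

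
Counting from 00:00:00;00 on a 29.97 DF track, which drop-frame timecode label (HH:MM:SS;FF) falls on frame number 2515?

00:01:23;27

Ten DF minutes hold 17982 frames, so frame 2515 lies in block 0 (frames 0–17981) with 2515 frames into that block.
The block's first minute is 1800 frames and the rest 1798 each; 2515 frames reaches minute 1, so 0 × 18 + 1 × 2 = 2 labels have been skipped so far.
Adding those back, label number 2515 + 2 = 2517 at 30 labels/s is 83 s + 27 f = 0 h 1 min 23 s frame 27, i.e. 00:01:23;27.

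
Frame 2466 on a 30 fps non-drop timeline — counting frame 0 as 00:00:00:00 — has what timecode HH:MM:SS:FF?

2466 ÷ 30 = 82 full seconds, remainder 6 frames.
82 s = 0 h 1 min 22 s.
Timecode: 00:01:22:06.

00:01:22:06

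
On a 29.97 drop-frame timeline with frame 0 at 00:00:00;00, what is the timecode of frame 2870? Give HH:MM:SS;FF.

00:01:35;22

Each 10-minute DF block holds 10 × 60 × 30 − 9 × 2 = 17982 frames. 2870 ÷ 17982 → 0 full blocks, remainder 2870.
Within the partial block the first minute is 1800 frames and each further minute 1798, so 1 further minute boundary passed. Total skipped labels = 18 × 0 + 2 × 1 = 2.
Non-drop label index = 2870 + 2 = 2872; at 30 labels/s that is 00:01:35:22, i.e. DF 00:01:35;22.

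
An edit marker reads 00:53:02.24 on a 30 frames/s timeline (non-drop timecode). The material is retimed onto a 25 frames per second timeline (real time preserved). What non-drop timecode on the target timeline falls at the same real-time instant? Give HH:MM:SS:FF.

00:53:02:20

Source frame index: (0×3600 + 53×60 + 2) × 30 + 24 = 95484.
Real time: 95484 / (30) = 15914/5 s.
Target frame: (15914/5) × (25) = 79570.
At 25 labels/s: frame 79570 → 00:53:02:20.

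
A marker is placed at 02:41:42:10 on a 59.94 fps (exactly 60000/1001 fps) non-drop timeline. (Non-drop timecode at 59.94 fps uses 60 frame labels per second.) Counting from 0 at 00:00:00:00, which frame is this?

frame 582130

Total seconds to the label: (2 × 3600 + 41 × 60 + 42) = 9702.
Frame index = 9702 × 60 + 10 = 582130.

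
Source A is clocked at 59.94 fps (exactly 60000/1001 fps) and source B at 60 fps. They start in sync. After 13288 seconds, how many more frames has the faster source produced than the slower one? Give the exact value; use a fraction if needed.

A emits 60000/1001 × 13288 = 72480000/91 frames; B emits 60 × 13288 = 797280.
Difference = 72480/91 frames (≈ 796.4835); B is ahead of A.

72480/91 frames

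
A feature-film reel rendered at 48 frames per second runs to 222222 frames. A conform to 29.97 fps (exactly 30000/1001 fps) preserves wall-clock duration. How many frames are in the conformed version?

138750 frames

Target frames = source frames × (target rate / source rate) = 222222 × (30000/1001)/(48) = 222222 × 625/1001 = 138750.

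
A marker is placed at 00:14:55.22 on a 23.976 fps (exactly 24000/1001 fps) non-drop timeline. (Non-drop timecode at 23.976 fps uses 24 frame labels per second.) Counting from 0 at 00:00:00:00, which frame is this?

Total seconds to the label: (0 × 3600 + 14 × 60 + 55) = 895.
Frame index = 895 × 24 + 22 = 21502.

frame 21502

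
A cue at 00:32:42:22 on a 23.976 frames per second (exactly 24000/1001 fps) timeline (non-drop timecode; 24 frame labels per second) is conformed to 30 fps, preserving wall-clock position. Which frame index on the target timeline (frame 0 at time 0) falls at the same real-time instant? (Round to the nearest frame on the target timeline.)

frame 58946

Source frame index: (0×3600 + 32×60 + 42) × 24 + 22 = 47110.
Real time: 47110 / (24000/1001) = 4715711/2400 s.
Target frame: (4715711/2400) × (30) = 4715711/80 ≈ 58946.387 → 58946.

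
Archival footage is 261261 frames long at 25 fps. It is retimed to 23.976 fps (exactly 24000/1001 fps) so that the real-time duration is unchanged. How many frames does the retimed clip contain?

250560 frames

Target frames = source frames × (target rate / source rate) = 261261 × (24000/1001)/(25) = 261261 × 960/1001 = 250560.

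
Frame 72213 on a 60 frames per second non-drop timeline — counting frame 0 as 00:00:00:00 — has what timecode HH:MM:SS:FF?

72213 ÷ 60 = 1203 full seconds, remainder 33 frames.
1203 s = 0 h 20 min 3 s.
Timecode: 00:20:03:33.

00:20:03:33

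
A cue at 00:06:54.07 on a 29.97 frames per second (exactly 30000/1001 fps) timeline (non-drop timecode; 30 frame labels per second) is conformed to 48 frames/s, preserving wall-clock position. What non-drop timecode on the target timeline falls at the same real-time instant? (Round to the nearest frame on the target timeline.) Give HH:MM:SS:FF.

00:06:54:31

Source frame index: (0×3600 + 6×60 + 54) × 30 + 7 = 12427.
Real time: 12427 / (30000/1001) = 12439427/30000 s.
Target frame: (12439427/30000) × (48) = 12439427/625 ≈ 19903.083 → 19903.
At 48 labels/s: frame 19903 → 00:06:54:31.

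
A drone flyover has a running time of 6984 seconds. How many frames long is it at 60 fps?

Frames = 6984 × 60 = 419040.

419040 frames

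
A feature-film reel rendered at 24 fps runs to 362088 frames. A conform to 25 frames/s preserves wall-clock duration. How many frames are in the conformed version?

Target frames = source frames × (target rate / source rate) = 362088 × (25)/(24) = 362088 × 25/24 = 377175.

377175 frames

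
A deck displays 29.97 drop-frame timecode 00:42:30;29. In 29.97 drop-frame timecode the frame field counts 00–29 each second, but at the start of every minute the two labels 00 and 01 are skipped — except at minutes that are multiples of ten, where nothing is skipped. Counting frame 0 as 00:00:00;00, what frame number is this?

As if non-drop at 30 labels/s: (0 × 3600 + 42 × 60 + 30) × 30 + 29 = 76529.
Minute boundaries passed: 42; those not divisible by 10: 42 − 4 = 38; dropped labels = 2 × 38 = 76.
Actual frame index = 76529 − 76 = 76453.

76453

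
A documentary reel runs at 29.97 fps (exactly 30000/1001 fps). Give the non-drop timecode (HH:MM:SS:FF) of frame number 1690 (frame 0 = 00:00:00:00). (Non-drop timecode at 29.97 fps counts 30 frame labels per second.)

00:00:56:10

1690 ÷ 30 = 56 full seconds, remainder 10 frames.
56 s = 0 h 0 min 56 s.
Timecode: 00:00:56:10.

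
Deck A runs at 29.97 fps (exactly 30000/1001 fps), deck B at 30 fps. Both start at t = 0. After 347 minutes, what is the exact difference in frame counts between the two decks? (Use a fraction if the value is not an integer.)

624600/1001 frames

347 min = 20820 s.
A emits 30000/1001 × 20820 = 624600000/1001 frames; B emits 30 × 20820 = 624600.
Difference = 624600/1001 frames (≈ 623.9760); B is ahead of A.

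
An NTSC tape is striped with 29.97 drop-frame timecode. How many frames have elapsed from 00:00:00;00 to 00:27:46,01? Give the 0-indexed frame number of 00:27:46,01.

49931

Complete 10-minute blocks: 2, each 17982 frames → 35964.
Remaining 7 whole minutes in the current block: 1800 + 6 × 1798 = 12588 frames.
Within the current minute: 46 × 30 + 1 − 2 = 1379 (labels ;00/;01 skipped at this minute). Total = 35964 + 12588 + 1379 = 49931.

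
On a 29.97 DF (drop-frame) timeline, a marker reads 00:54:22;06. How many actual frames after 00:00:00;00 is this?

97768

Complete 10-minute blocks: 5, each 17982 frames → 89910.
Remaining 4 whole minutes in the current block: 1800 + 3 × 1798 = 7194 frames.
Within the current minute: 22 × 30 + 6 − 2 = 664 (labels ;00/;01 skipped at this minute). Total = 89910 + 7194 + 664 = 97768.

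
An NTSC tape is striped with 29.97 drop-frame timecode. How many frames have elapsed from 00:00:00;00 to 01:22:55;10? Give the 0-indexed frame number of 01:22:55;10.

149112

As if non-drop at 30 labels/s: (1 × 3600 + 22 × 60 + 55) × 30 + 10 = 149260.
Minute boundaries passed: 82; those not divisible by 10: 82 − 8 = 74; dropped labels = 2 × 74 = 148.
Actual frame index = 149260 − 148 = 149112.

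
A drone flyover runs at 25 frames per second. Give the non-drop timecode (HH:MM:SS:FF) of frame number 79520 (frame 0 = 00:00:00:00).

00:53:00:20

79520 ÷ 25 = 3180 full seconds, remainder 20 frames.
3180 s = 0 h 53 min 0 s.
Timecode: 00:53:00:20.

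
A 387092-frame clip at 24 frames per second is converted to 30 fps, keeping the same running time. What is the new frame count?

Target frames = source frames × (target rate / source rate) = 387092 × (30)/(24) = 387092 × 5/4 = 483865.

483865 frames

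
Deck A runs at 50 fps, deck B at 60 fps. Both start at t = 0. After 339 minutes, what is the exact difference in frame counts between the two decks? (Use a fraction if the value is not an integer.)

203400 frames

339 min = 20340 s.
A emits 50 × 20340 = 1017000 frames; B emits 60 × 20340 = 1220400.
Difference = 203400 frames; B is ahead of A.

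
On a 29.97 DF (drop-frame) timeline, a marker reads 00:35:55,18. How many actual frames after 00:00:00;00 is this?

Complete 10-minute blocks: 3, each 17982 frames → 53946.
Remaining 5 whole minutes in the current block: 1800 + 4 × 1798 = 8992 frames.
Within the current minute: 55 × 30 + 18 − 2 = 1666 (labels ;00/;01 skipped at this minute). Total = 53946 + 8992 + 1666 = 64604.

64604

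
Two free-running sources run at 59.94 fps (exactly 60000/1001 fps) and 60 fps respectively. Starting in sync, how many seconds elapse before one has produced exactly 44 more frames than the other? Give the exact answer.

The gap grows by |60 − 60000/1001| = 60/1001 frames per second.
Time for a 44-frame gap: 44 ÷ (60/1001) = 11011/15 s.

11011/15 seconds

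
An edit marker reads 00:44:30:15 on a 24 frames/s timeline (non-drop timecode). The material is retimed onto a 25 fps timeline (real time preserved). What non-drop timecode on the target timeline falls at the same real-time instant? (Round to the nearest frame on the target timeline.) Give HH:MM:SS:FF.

00:44:30:16

Source frame index: (0×3600 + 44×60 + 30) × 24 + 15 = 64095.
Real time: 64095 / (24) = 21365/8 s.
Target frame: (21365/8) × (25) = 534125/8 ≈ 66765.625 → 66766.
At 25 labels/s: frame 66766 → 00:44:30:16.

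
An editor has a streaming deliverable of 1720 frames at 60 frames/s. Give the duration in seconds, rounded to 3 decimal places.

Running time = 1720 × 1/60 = 86/3 s ≈ 28.667 s.

28.667 seconds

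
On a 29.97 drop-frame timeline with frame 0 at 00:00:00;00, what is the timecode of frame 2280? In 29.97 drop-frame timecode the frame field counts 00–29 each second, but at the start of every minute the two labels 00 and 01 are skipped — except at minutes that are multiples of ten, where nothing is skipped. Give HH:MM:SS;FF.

00:01:16;02

Each 10-minute DF block holds 10 × 60 × 30 − 9 × 2 = 17982 frames. 2280 ÷ 17982 → 0 full blocks, remainder 2280.
Within the partial block the first minute is 1800 frames and each further minute 1798, so 1 further minute boundary passed. Total skipped labels = 18 × 0 + 2 × 1 = 2.
Non-drop label index = 2280 + 2 = 2282; at 30 labels/s that is 00:01:16:02, i.e. DF 00:01:16;02.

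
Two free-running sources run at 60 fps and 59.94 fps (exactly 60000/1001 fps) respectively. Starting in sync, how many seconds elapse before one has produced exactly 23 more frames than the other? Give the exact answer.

The gap grows by |60000/1001 − 60| = 60/1001 frames per second.
Time for a 23-frame gap: 23 ÷ (60/1001) = 23023/60 s.

23023/60 seconds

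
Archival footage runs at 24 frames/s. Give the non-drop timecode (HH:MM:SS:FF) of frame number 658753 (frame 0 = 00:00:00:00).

07:37:28:01

658753 ÷ 24 = 27448 full seconds, remainder 1 frame.
27448 s = 7 h 37 min 28 s.
Timecode: 07:37:28:01.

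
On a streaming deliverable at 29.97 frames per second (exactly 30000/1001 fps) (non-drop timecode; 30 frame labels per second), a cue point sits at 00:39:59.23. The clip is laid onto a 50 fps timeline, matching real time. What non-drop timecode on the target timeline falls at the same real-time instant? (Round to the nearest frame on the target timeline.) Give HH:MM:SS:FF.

Source frame index: (0×3600 + 39×60 + 59) × 30 + 23 = 71993.
Real time: 71993 / (30000/1001) = 72064993/30000 s.
Target frame: (72064993/30000) × (50) = 72064993/600 ≈ 120108.322 → 120108.
At 50 labels/s: frame 120108 → 00:40:02:08.

00:40:02:08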